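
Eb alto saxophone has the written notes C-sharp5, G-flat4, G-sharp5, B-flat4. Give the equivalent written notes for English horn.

B4 Fb4 F#5 Ab4

First find concert pitch: the Eb alto saxophone sounds a major sixth below written, so C-sharp5 G-flat4 G-sharp5 B-flat4 sounds E4 Bbb3 B4 Db4.
Then write for English horn: it sounds a perfect fifth below written, so the part must be a perfect fifth above concert.
E4 → B4
Bbb3 → Fb4
B4 → F#5
Db4 → Ab4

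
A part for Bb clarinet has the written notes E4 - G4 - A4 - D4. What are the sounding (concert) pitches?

D4 F4 G4 C4

Written C4 on the Bb clarinet sounds as Bb3, a major second lower; apply that shift to every note.
E4 → D4
G4 → F4
A4 → G4
D4 → C4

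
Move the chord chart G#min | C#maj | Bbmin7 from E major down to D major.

F#min Bmaj Abmin7

E major down to D major is a major second; each chord root moves by that interval while the quality stays the same.
G#min: root G# down a major second → F#, giving F#min.
C#maj: root C# down a major second → B, giving Bmaj.
Bbmin7: root Bb down a major second → Ab, giving Abmin7.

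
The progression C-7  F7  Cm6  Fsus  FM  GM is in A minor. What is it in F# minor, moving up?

A-7 D7 Am6 Dsus DM EM

A minor up to F# minor is a major sixth; each chord root moves by that interval while the quality stays the same.
C-7: root C up a major sixth → A, giving A-7.
F7: root F up a major sixth → D, giving D7.
Cm6: root C up a major sixth → A, giving Am6.
Fsus: root F up a major sixth → D, giving Dsus.
FM: root F up a major sixth → D, giving DM.
GM: root G up a major sixth → E, giving EM.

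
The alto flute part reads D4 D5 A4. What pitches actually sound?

The alto flute sounds a perfect fourth below written, so transpose each written note down a perfect fourth.
D4 becomes A3
D5 becomes A4
A4 becomes E4

A3 A4 E4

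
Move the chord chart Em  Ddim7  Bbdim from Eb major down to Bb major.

Bm Adim7 Fdim

Eb major down to Bb major is a perfect fourth; each chord root moves by that interval while the quality stays the same.
Em: root E down a perfect fourth → B, giving Bm.
Ddim7: root D down a perfect fourth → A, giving Adim7.
Bbdim: root Bb down a perfect fourth → F, giving Fdim.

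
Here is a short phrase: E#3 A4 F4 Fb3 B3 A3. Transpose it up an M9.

F##4 B5 G5 Gb4 C#5 B4

A major ninth up from E#3 gives F##4.
A4 up a major ninth is B5.
A major ninth up from F4 gives G5.
Fb3: a ninth up reaches G, and 14 semitones makes it Gb4.
A major ninth up from B3 gives C#5.
A3: a ninth up reaches B, and 14 semitones makes it B4.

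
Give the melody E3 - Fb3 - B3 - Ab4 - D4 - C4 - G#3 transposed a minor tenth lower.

C#2 Db2 G#2 F3 B2 A2 E#2

E3 -> C#2
Fb3 -> Db2
B3 -> G#2
Ab4 -> F3
D4 -> B2
C4 -> A2
G#3 -> E#2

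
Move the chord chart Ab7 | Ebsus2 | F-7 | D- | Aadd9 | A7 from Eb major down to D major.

G7 Dsus2 E-7 C#- G#add9 G#7

Eb major down to D major is a minor second; each chord root moves by that interval while the quality stays the same.
Ab7: root Ab down a minor second → G, giving G7.
Ebsus2: root Eb down a minor second → D, giving Dsus2.
F-7: root F down a minor second → E, giving E-7.
D-: root D down a minor second → C#, giving C#-.
Aadd9: root A down a minor second → G#, giving G#add9.
A7: root A down a minor second → G#, giving G#7.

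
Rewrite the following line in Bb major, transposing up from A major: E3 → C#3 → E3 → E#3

F3 D3 F3 F#3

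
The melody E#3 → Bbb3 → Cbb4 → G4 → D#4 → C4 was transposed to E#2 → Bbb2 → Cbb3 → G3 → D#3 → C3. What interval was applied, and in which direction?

down a perfect octave

From E#3 to E#2 is 8 letter names — an octave of some quality.
E#2 to E#3 is 12 semitones, which makes it a perfect octave; the second version is lower, so the direction is down.
Checking another pair — C4 → C3 — gives the same interval.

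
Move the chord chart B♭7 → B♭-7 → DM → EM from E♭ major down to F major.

E♭ major down to F major is a minor seventh; each chord root moves by that interval while the quality stays the same.
B♭7: root B♭ down a minor seventh → C, giving C7.
B♭-7: root B♭ down a minor seventh → C, giving C-7.
DM: root D down a minor seventh → E, giving EM.
EM: root E down a minor seventh → F#, giving F#M.

C7 C-7 EM F#M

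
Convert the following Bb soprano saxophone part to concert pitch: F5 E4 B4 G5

Written C4 on the Bb soprano saxophone sounds as Bb3, a major second lower; apply that shift to every note.
F5 → Eb5
E4 → D4
B4 → A4
G5 → F5

Eb5 D4 A4 F5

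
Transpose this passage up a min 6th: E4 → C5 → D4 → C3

A minor sixth up from E4 gives C5.
C5 up a minor sixth is Ab5.
A minor sixth up from D4 gives Bb4.
C3: a sixth up reaches A, and 8 semitones makes it Ab3.

C5 Ab5 Bb4 Ab3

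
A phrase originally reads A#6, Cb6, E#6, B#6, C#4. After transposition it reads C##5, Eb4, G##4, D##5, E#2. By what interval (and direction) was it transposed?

down a minor thirteenth

From A#6 to C##5 is 13 letter names — a thirteenth of some quality.
C##5 to A#6 is 20 semitones, which makes it a minor thirteenth; the second version is lower, so the direction is down.
Checking another pair — C#4 → E#2 — gives the same interval.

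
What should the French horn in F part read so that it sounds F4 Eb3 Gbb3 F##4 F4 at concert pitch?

C5 Bb3 Dbb4 C##5 C5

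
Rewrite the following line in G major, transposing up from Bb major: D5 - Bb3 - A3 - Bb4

From Bb up to G is a major sixth; apply that to each pitch.
D5 gives B5
Bb3 gives G4
A3 gives F#4
Bb4 gives G5

B5 G4 F#4 G5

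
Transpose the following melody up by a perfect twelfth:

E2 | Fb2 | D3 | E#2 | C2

A perfect twelfth up from E2 gives B3.
Fb2 up a perfect twelfth is Cb4.
D3: a twelfth up reaches A, and 19 semitones makes it A4.
E#2 up a perfect twelfth is B#3.
C2 up a perfect twelfth is G3.

B3 Cb4 A4 B#3 G3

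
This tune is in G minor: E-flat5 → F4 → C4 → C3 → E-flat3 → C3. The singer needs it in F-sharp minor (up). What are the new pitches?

D6 E5 B4 B3 D4 B3

G minor to F-sharp minor up is a major seventh, so every note moves up by that interval.
Eb5 gives D6
F4 gives E5
C4 gives B4
C3 gives B3
Eb3 gives D4
C3 gives B3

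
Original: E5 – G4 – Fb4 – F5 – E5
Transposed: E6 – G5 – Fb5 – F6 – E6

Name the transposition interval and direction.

From E5 to E6 is 8 letter names — an octave of some quality.
E5 to E6 is 12 semitones, which makes it a perfect octave; the second version is higher, so the direction is up.
Checking another pair — E5 → E6 — gives the same interval.

up a perfect octave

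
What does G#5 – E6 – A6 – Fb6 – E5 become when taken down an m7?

A minor seventh down from G#5 gives A#4.
A minor seventh down from E6 gives F#5.
A6: a seventh down reaches B, and 10 semitones makes it B5.
A minor seventh down from Fb6 gives Gb5.
E5: a seventh down reaches F, and 10 semitones makes it F#4.

A#4 F#5 B5 Gb5 F#4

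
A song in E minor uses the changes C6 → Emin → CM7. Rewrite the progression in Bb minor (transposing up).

Gb6 Bbmin GbM7

E minor up to Bb minor is a diminished fifth; each chord root moves by that interval while the quality stays the same.
C6: root C up a diminished fifth → Gb, giving Gb6.
Emin: root E up a diminished fifth → Bb, giving Bbmin.
CM7: root C up a diminished fifth → Gb, giving GbM7.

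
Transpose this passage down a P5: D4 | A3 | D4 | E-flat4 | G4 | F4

D4 down a perfect fifth is G3.
A3: a fifth down reaches D, and 7 semitones makes it D3.
D4 down a perfect fifth is G3.
Eb4: a fifth down reaches A, and 7 semitones makes it Ab3.
G4 down a perfect fifth is C4.
F4 down a perfect fifth is Bb3.

G3 D3 G3 Ab3 C4 Bb3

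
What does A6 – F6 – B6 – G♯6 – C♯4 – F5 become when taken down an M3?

F6 Db6 G6 E6 A3 Db5

A6 → F6
F6 → Db6
B6 → G6
G#6 → E6
C#4 → A3
F5 → Db5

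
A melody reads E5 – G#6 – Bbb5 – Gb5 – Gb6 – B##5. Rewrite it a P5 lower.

A4 C#6 Ebb5 Cb5 Cb6 E##5

E5 -> A4
G#6 -> C#6
Bbb5 -> Ebb5
Gb5 -> Cb5
Gb6 -> Cb6
B##5 -> E##5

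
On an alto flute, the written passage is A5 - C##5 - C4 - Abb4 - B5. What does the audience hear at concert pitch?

E5 G##4 G3 Ebb4 F#5

The alto flute sounds a perfect fourth below written, so transpose each written note down a perfect fourth.
A5 gives E5
C##5 gives G##4
C4 gives G3
Abb4 gives Ebb4
B5 gives F#5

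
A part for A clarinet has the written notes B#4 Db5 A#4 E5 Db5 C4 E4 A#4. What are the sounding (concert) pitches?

Written C4 on the A clarinet sounds as A3, a minor third lower; apply that shift to every note.
B#4 -> G##4
Db5 -> Bb4
A#4 -> F##4
E5 -> C#5
Db5 -> Bb4
C4 -> A3
E4 -> C#4
A#4 -> F##4

G##4 Bb4 F##4 C#5 Bb4 A3 C#4 F##4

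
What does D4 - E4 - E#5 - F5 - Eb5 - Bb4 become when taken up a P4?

G4 A4 A#5 Bb5 Ab5 Eb5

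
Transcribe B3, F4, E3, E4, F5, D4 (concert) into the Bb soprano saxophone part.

C#4 G4 F#3 F#4 G5 E4

Written C4 sounds as Bb3 on the Bb soprano saxophone, so concert pitches are written a major second up.
B3 → C#4
F4 → G4
E3 → F#3
E4 → F#4
F5 → G5
D4 → E4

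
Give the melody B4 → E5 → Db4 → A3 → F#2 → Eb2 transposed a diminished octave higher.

B4 gives Bb5
E5 gives Eb6
Db4 gives Dbb5
A3 gives Ab4
F#2 gives F3
Eb2 gives Ebb3

Bb5 Eb6 Dbb5 Ab4 F3 Ebb3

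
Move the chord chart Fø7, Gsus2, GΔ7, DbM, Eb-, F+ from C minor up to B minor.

C minor up to B minor is a major seventh; each chord root moves by that interval while the quality stays the same.
Fø7: root F up a major seventh → E, giving Eø7.
Gsus2: root G up a major seventh → F#, giving F#sus2.
GΔ7: root G up a major seventh → F#, giving F#Δ7.
DbM: root Db up a major seventh → C, giving CM.
Eb-: root Eb up a major seventh → D, giving D-.
F+: root F up a major seventh → E, giving E+.

Eø7 F#sus2 F#Δ7 CM D- E+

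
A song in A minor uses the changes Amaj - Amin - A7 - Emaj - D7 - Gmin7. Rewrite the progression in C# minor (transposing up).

C#maj C#min C#7 G#maj F#7 Bmin7

A minor up to C# minor is a major third; each chord root moves by that interval while the quality stays the same.
Amaj: root A up a major third → C#, giving C#maj.
Amin: root A up a major third → C#, giving C#min.
A7: root A up a major third → C#, giving C#7.
Emaj: root E up a major third → G#, giving G#maj.
D7: root D up a major third → F#, giving F#7.
Gmin7: root G up a major third → B, giving Bmin7.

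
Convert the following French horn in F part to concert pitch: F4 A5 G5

The French horn in F sounds a perfect fifth below written, so transpose each written note down a perfect fifth.
F4 → Bb3
A5 → D5
G5 → C5

Bb3 D5 C5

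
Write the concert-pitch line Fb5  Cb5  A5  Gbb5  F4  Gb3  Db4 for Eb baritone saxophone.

Db7 Ab6 F#7 Ebb7 D6 Eb5 Bb5

Written C4 sounds as Eb2 on the Eb baritone saxophone, so concert pitches are written a major thirteenth up.
Fb5 to Db7
Cb5 to Ab6
A5 to F#7
Gbb5 to Ebb7
F4 to D6
Gb3 to Eb5
Db4 to Bb5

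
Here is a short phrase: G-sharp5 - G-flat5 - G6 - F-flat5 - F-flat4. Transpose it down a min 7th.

A#4 Ab4 A5 Gb4 Gb3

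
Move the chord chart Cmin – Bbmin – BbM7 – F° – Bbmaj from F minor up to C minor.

F minor up to C minor is a perfect fifth; each chord root moves by that interval while the quality stays the same.
Cmin: root C up a perfect fifth → G, giving Gmin.
Bbmin: root Bb up a perfect fifth → F, giving Fmin.
BbM7: root Bb up a perfect fifth → F, giving FM7.
F°: root F up a perfect fifth → C, giving C°.
Bbmaj: root Bb up a perfect fifth → F, giving Fmaj.

Gmin Fmin FM7 C° Fmaj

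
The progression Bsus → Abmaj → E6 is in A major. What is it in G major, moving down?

Asus Gbmaj D6

A major down to G major is a major second; each chord root moves by that interval while the quality stays the same.
Bsus: root B down a major second → A, giving Asus.
Abmaj: root Ab down a major second → Gb, giving Gbmaj.
E6: root E down a major second → D, giving D6.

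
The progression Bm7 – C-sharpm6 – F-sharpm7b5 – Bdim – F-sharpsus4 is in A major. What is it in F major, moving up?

Gm7 Am6 Dm7b5 Gdim Dsus4

A major up to F major is a minor sixth; each chord root moves by that interval while the quality stays the same.
Bm7: root B up a minor sixth → G, giving Gm7.
C-sharpm6: root C-sharp up a minor sixth → A, giving Am6.
F-sharpm7b5: root F-sharp up a minor sixth → D, giving Dm7b5.
Bdim: root B up a minor sixth → G, giving Gdim.
F-sharpsus4: root F-sharp up a minor sixth → D, giving Dsus4.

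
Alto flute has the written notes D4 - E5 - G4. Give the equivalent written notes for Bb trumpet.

B3 C#5 E4

First find concert pitch: the alto flute sounds a perfect fourth below written, so D4 E5 G4 sounds A3 B4 D4.
Then write for Bb trumpet: it sounds a major second below written, so the part must be a major second above concert.
A3 → B3
B4 → C#5
D4 → E4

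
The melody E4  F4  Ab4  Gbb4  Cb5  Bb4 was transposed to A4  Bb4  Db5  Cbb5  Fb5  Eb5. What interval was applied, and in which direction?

up a perfect fourth

From E4 to A4 is 4 letter names — a fourth of some quality.
E4 to A4 is 5 semitones, which makes it a perfect fourth; the second version is higher, so the direction is up.
Checking another pair — Bb4 → Eb5 — gives the same interval.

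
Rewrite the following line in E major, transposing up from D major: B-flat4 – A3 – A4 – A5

C5 B3 B4 B5

D major to E major up is a major second, so every note moves up by that interval.
Bb4 gives C5
A3 gives B3
A4 gives B4
A5 gives B5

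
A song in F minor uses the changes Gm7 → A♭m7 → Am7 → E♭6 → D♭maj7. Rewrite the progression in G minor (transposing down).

F minor down to G minor is a minor seventh; each chord root moves by that interval while the quality stays the same.
Gm7: root G down a minor seventh → A, giving Am7.
A♭m7: root A♭ down a minor seventh → Bb, giving Bbm7.
Am7: root A down a minor seventh → B, giving Bm7.
E♭6: root E♭ down a minor seventh → F, giving F6.
D♭maj7: root D♭ down a minor seventh → Eb, giving Ebmaj7.

Am7 Bbm7 Bm7 F6 Ebmaj7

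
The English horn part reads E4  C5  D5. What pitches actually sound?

The English horn sounds a perfect fifth below written, so transpose each written note down a perfect fifth.
E4 → A3
C5 → F4
D5 → G4

A3 F4 G4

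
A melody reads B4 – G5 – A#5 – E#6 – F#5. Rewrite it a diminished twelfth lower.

B4: a twelfth down reaches E, and 18 semitones makes it E#3.
A diminished twelfth down from G5 gives C#4.
A#5: a twelfth down reaches D, and 18 semitones makes it D##4.
A diminished twelfth down from E#6 gives A##4.
F#5: a twelfth down reaches B, and 18 semitones makes it B#3.

E#3 C#4 D##4 A##4 B#3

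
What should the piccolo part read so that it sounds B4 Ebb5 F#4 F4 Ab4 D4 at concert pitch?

The piccolo sounds a perfect octave above written, so the written part must be a perfect octave below concert — transpose each note down.
B4 → B3
Ebb5 → Ebb4
F#4 → F#3
F4 → F3
Ab4 → Ab3
D4 → D3

B3 Ebb4 F#3 F3 Ab3 D3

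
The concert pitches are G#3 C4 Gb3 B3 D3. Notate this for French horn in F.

D#4 G4 Db4 F#4 A3

The French horn in F sounds a perfect fifth below written, so the written part must be a perfect fifth above concert — transpose each note up.
G#3 becomes D#4
C4 becomes G4
Gb3 becomes Db4
B3 becomes F#4
D3 becomes A3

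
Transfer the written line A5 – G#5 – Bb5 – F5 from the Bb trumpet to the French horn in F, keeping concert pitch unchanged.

D6 C#6 Eb6 Bb5

First find concert pitch: the Bb trumpet sounds a major second below written, so A5 G#5 Bb5 F5 sounds G5 F#5 Ab5 Eb5.
Then write for French horn in F: it sounds a perfect fifth below written, so the part must be a perfect fifth above concert.
G5 → D6
F#5 → C#6
Ab5 → Eb6
Eb5 → Bb5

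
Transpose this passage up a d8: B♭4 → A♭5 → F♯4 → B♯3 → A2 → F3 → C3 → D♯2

Bbb5 Abb6 F5 B4 Ab3 Fb4 Cb4 D3

Bb4 -> Bbb5
Ab5 -> Abb6
F#4 -> F5
B#3 -> B4
A2 -> Ab3
F3 -> Fb4
C3 -> Cb4
D#2 -> D3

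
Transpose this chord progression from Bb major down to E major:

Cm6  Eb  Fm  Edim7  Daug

F#m6 A Bm A#dim7 G#aug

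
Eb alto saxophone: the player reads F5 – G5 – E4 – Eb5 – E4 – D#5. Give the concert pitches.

Ab4 Bb4 G3 Gb4 G3 F#4

Written C4 on the Eb alto saxophone sounds as Eb3, a major sixth lower; apply that shift to every note.
F5 -> Ab4
G5 -> Bb4
E4 -> G3
Eb5 -> Gb4
E4 -> G3
D#5 -> F#4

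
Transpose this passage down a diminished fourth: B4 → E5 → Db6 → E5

B4 gives F##4
E5 gives B#4
Db6 gives A5
E5 gives B#4

F##4 B#4 A5 B#4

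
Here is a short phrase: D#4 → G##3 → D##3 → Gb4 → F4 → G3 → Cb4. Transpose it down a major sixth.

A major sixth down from D#4 gives F#3.
G##3: a sixth down reaches B, and 9 semitones makes it B#2.
A major sixth down from D##3 gives F##2.
A major sixth down from Gb4 gives Bbb3.
A major sixth down from F4 gives Ab3.
G3: a sixth down reaches B, and 9 semitones makes it Bb2.
Cb4: a sixth down reaches E, and 9 semitones makes it Ebb3.

F#3 B#2 F##2 Bbb3 Ab3 Bb2 Ebb3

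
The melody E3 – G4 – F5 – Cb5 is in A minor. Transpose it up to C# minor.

G#3 B4 A5 Eb5

From A up to C# is a major third; apply that to each pitch.
E3 gives G#3
G4 gives B4
F5 gives A5
Cb5 gives Eb5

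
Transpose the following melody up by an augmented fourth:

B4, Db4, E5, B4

E#5 G4 A#5 E#5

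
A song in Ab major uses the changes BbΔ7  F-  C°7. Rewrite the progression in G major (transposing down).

Ab major down to G major is a minor second; each chord root moves by that interval while the quality stays the same.
BbΔ7: root Bb down a minor second → A, giving AΔ7.
F-: root F down a minor second → E, giving E-.
C°7: root C down a minor second → B, giving B°7.

AΔ7 E- B°7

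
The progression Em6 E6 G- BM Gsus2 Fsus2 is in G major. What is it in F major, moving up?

G major up to F major is a minor seventh; each chord root moves by that interval while the quality stays the same.
Em6: root E up a minor seventh → D, giving Dm6.
E6: root E up a minor seventh → D, giving D6.
G-: root G up a minor seventh → F, giving F-.
BM: root B up a minor seventh → A, giving AM.
Gsus2: root G up a minor seventh → F, giving Fsus2.
Fsus2: root F up a minor seventh → Eb, giving Ebsus2.

Dm6 D6 F- AM Fsus2 Ebsus2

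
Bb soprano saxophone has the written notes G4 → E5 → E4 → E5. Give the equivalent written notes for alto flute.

Bb4 G5 G4 G5

First find concert pitch: the Bb soprano saxophone sounds a major second below written, so G4 E5 E4 E5 sounds F4 D5 D4 D5.
Then write for alto flute: it sounds a perfect fourth below written, so the part must be a perfect fourth above concert.
F4 → Bb4
D5 → G5
D4 → G4
D5 → G5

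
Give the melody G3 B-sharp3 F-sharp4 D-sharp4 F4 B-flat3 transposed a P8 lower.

G2 B#2 F#3 D#3 F3 Bb2

G3 -> G2
B#3 -> B#2
F#4 -> F#3
D#4 -> D#3
F4 -> F3
Bb3 -> Bb2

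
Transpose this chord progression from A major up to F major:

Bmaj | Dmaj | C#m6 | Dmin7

A major up to F major is a minor sixth; each chord root moves by that interval while the quality stays the same.
Bmaj: root B up a minor sixth → G, giving Gmaj.
Dmaj: root D up a minor sixth → Bb, giving Bbmaj.
C#m6: root C# up a minor sixth → A, giving Am6.
Dmin7: root D up a minor sixth → Bb, giving Bbmin7.

Gmaj Bbmaj Am6 Bbmin7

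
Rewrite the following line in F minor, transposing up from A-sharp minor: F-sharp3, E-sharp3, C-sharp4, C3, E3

A-sharp minor to F minor up is a diminished sixth, so every note moves up by that interval.
F#3 → Db4
E#3 → C4
C#4 → Ab4
C3 → Abb3
E3 → Cb4

Db4 C4 Ab4 Abb3 Cb4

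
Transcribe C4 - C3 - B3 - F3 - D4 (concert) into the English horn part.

G4 G3 F#4 C4 A4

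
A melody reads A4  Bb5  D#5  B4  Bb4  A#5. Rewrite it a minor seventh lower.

B3 C5 E#4 C#4 C4 B#4

A4: a seventh down reaches B, and 10 semitones makes it B3.
Bb5 down a minor seventh is C5.
D#5 down a minor seventh is E#4.
B4: a seventh down reaches C, and 10 semitones makes it C#4.
Bb4 down a minor seventh is C4.
A minor seventh down from A#5 gives B#4.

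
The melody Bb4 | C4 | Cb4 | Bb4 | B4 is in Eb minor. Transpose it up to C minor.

Eb minor to C minor up is a major sixth, so every note moves up by that interval.
Bb4 to G5
C4 to A4
Cb4 to Ab4
Bb4 to G5
B4 to G#5

G5 A4 Ab4 G5 G#5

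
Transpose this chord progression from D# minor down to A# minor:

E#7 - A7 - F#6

B#7 E7 C#6

D# minor down to A# minor is a perfect fourth; each chord root moves by that interval while the quality stays the same.
E#7: root E# down a perfect fourth → B#, giving B#7.
A7: root A down a perfect fourth → E, giving E7.
F#6: root F# down a perfect fourth → C#, giving C#6.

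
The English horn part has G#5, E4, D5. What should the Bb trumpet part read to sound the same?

D#5 B3 A4

First find concert pitch: the English horn sounds a perfect fifth below written, so G#5 E4 D5 sounds C#5 A3 G4.
Then write for Bb trumpet: it sounds a major second below written, so the part must be a major second above concert.
C#5 → D#5
A3 → B3
G4 → A4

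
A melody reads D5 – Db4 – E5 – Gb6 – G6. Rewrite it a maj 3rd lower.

Bb4 Bbb3 C5 Ebb6 Eb6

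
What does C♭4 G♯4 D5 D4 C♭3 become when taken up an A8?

C5 G##5 D#6 D#5 C4

Cb4 gives C5
G#4 gives G##5
D5 gives D#6
D4 gives D#5
Cb3 gives C4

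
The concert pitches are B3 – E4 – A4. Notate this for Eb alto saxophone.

The Eb alto saxophone sounds a major sixth below written, so the written part must be a major sixth above concert — transpose each note up.
B3 to G#4
E4 to C#5
A4 to F#5

G#4 C#5 F#5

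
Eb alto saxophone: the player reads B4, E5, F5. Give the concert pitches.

The Eb alto saxophone sounds a major sixth below written, so transpose each written note down a major sixth.
B4 becomes D4
E5 becomes G4
F5 becomes Ab4

D4 G4 Ab4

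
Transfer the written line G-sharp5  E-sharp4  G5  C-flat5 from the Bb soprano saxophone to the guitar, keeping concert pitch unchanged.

First find concert pitch: the Bb soprano saxophone sounds a major second below written, so G-sharp5 E-sharp4 G5 C-flat5 sounds F#5 D#4 F5 Bbb4.
Then write for guitar: it sounds a perfect octave below written, so the part must be a perfect octave above concert.
F#5 → F#6
D#4 → D#5
F5 → F6
Bbb4 → Bbb5

F#6 D#5 F6 Bbb5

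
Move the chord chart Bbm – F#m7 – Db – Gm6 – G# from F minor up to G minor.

Cm G#m7 Eb Am6 A#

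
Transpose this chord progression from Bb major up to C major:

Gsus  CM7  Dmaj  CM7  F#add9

Asus DM7 Emaj DM7 G#add9

Bb major up to C major is a major second; each chord root moves by that interval while the quality stays the same.
Gsus: root G up a major second → A, giving Asus.
CM7: root C up a major second → D, giving DM7.
Dmaj: root D up a major second → E, giving Emaj.
CM7: root C up a major second → D, giving DM7.
F#add9: root F# up a major second → G#, giving G#add9.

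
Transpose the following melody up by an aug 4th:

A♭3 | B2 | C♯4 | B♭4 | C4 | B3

Ab3 up an augmented fourth is D4.
B2: a fourth up reaches E, and 6 semitones makes it E#3.
An augmented fourth up from C#4 gives F##4.
Bb4: a fourth up reaches E, and 6 semitones makes it E5.
C4: a fourth up reaches F, and 6 semitones makes it F#4.
B3 up an augmented fourth is E#4.

D4 E#3 F##4 E5 F#4 E#4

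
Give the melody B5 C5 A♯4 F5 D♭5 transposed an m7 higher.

A minor seventh up from B5 gives A6.
C5 up a minor seventh is Bb5.
A#4: a seventh up reaches G, and 10 semitones makes it G#5.
F5: a seventh up reaches E, and 10 semitones makes it Eb6.
Db5: a seventh up reaches C, and 10 semitones makes it Cb6.

A6 Bb5 G#5 Eb6 Cb6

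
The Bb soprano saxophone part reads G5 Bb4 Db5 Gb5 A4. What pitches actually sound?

F5 Ab4 Cb5 Fb5 G4

The Bb soprano saxophone sounds a major second below written, so transpose each written note down a major second.
G5 gives F5
Bb4 gives Ab4
Db5 gives Cb5
Gb5 gives Fb5
A4 gives G4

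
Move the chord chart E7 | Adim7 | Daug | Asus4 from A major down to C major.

A major down to C major is a major sixth; each chord root moves by that interval while the quality stays the same.
E7: root E down a major sixth → G, giving G7.
Adim7: root A down a major sixth → C, giving Cdim7.
Daug: root D down a major sixth → F, giving Faug.
Asus4: root A down a major sixth → C, giving Csus4.

G7 Cdim7 Faug Csus4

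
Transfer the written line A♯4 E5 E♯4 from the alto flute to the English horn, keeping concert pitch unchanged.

B#4 F#5 F##4

First find concert pitch: the alto flute sounds a perfect fourth below written, so A♯4 E5 E♯4 sounds E#4 B4 B#3.
Then write for English horn: it sounds a perfect fifth below written, so the part must be a perfect fifth above concert.
E#4 → B#4
B4 → F#5
B#3 → F##4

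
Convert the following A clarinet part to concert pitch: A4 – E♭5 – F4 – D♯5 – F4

Written C4 on the A clarinet sounds as A3, a minor third lower; apply that shift to every note.
A4 gives F#4
Eb5 gives C5
F4 gives D4
D#5 gives B#4
F4 gives D4

F#4 C5 D4 B#4 D4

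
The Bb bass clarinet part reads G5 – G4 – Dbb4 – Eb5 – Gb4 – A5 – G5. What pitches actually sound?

F4 F3 Cbb3 Db4 Fb3 G4 F4

The Bb bass clarinet sounds a major ninth below written, so transpose each written note down a major ninth.
G5 → F4
G4 → F3
Dbb4 → Cbb3
Eb5 → Db4
Gb4 → Fb3
A5 → G4
G5 → F4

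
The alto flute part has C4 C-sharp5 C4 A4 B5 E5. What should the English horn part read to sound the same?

D4 D#5 D4 B4 C#6 F#5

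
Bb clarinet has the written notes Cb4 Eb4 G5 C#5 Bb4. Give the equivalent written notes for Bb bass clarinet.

Cb5 Eb5 G6 C#6 Bb5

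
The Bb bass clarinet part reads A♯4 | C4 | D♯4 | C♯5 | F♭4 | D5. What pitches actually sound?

Written C4 on the Bb bass clarinet sounds as Bb2, a major ninth lower; apply that shift to every note.
A#4 gives G#3
C4 gives Bb2
D#4 gives C#3
C#5 gives B3
Fb4 gives Ebb3
D5 gives C4

G#3 Bb2 C#3 B3 Ebb3 C4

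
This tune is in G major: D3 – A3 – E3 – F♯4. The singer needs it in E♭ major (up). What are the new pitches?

From G up to E♭ is a minor sixth; apply that to each pitch.
D3 becomes Bb3
A3 becomes F4
E3 becomes C4
F#4 becomes D5

Bb3 F4 C4 D5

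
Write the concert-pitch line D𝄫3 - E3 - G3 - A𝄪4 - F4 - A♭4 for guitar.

Written C4 sounds as C3 on the guitar, so concert pitches are written a perfect octave up.
Dbb3 -> Dbb4
E3 -> E4
G3 -> G4
A##4 -> A##5
F4 -> F5
Ab4 -> Ab5

Dbb4 E4 G4 A##5 F5 Ab5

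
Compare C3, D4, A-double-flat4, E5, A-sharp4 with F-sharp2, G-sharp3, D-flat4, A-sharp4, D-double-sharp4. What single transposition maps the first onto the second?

down a diminished fifth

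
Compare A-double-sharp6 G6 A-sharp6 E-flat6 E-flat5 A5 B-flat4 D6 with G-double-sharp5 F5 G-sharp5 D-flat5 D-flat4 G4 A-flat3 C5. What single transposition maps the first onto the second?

down a major ninth

Take the first pair: A##6 → G##5. A to G spans 9 letter names, so the interval is some kind of ninth.
G##5 to A##6 is 14 semitones, which makes it a major ninth; the second version is lower, so the direction is down.
Checking another pair — D6 → C5 — gives the same interval.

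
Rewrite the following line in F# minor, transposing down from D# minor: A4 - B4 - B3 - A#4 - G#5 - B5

From D# down to F# is a major sixth; apply that to each pitch.
A4 → C4
B4 → D4
B3 → D3
A#4 → C#4
G#5 → B4
B5 → D5

C4 D4 D3 C#4 B4 D5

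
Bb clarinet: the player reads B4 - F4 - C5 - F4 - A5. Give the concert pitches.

A4 Eb4 Bb4 Eb4 G5

The Bb clarinet sounds a major second below written, so transpose each written note down a major second.
B4 -> A4
F4 -> Eb4
C5 -> Bb4
F4 -> Eb4
A5 -> G5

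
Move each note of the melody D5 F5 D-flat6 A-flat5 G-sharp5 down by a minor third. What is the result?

B4 D5 Bb5 F5 E#5

D5 gives B4
F5 gives D5
Db6 gives Bb5
Ab5 gives F5
G#5 gives E#5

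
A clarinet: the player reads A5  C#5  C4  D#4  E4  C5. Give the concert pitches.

Written C4 on the A clarinet sounds as A3, a minor third lower; apply that shift to every note.
A5 → F#5
C#5 → A#4
C4 → A3
D#4 → B#3
E4 → C#4
C5 → A4

F#5 A#4 A3 B#3 C#4 A4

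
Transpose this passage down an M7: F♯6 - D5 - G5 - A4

G5 Eb4 Ab4 Bb3

F#6: a seventh down reaches G, and 11 semitones makes it G5.
D5: a seventh down reaches E, and 11 semitones makes it Eb4.
G5: a seventh down reaches A, and 11 semitones makes it Ab4.
A4: a seventh down reaches B, and 11 semitones makes it Bb3.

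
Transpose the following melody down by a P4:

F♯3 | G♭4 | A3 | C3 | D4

C#3 Db4 E3 G2 A3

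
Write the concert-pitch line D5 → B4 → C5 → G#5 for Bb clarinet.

E5 C#5 D5 A#5

The Bb clarinet sounds a major second below written, so the written part must be a major second above concert — transpose each note up.
D5 -> E5
B4 -> C#5
C5 -> D5
G#5 -> A#5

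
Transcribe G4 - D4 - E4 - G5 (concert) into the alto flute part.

C5 G4 A4 C6

The alto flute sounds a perfect fourth below written, so the written part must be a perfect fourth above concert — transpose each note up.
G4 → C5
D4 → G4
E4 → A4
G5 → C6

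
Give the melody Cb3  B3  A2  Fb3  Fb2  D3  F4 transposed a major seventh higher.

Bb3 A#4 G#3 Eb4 Eb3 C#4 E5

Cb3: a seventh up reaches B, and 11 semitones makes it Bb3.
B3 up a major seventh is A#4.
A major seventh up from A2 gives G#3.
Fb3 up a major seventh is Eb4.
Fb2 up a major seventh is Eb3.
D3 up a major seventh is C#4.
F4 up a major seventh is E5.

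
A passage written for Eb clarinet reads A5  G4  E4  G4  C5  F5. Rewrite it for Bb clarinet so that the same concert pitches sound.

D6 C5 A4 C5 F5 Bb5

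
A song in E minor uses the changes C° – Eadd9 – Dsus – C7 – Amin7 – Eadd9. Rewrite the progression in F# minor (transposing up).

E minor up to F# minor is a major second; each chord root moves by that interval while the quality stays the same.
C°: root C up a major second → D, giving D°.
Eadd9: root E up a major second → F#, giving F#add9.
Dsus: root D up a major second → E, giving Esus.
C7: root C up a major second → D, giving D7.
Amin7: root A up a major second → B, giving Bmin7.
Eadd9: root E up a major second → F#, giving F#add9.

D° F#add9 Esus D7 Bmin7 F#add9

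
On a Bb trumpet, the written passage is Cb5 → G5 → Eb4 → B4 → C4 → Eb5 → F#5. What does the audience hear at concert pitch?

Bbb4 F5 Db4 A4 Bb3 Db5 E5

The Bb trumpet sounds a major second below written, so transpose each written note down a major second.
Cb5 to Bbb4
G5 to F5
Eb4 to Db4
B4 to A4
C4 to Bb3
Eb5 to Db5
F#5 to E5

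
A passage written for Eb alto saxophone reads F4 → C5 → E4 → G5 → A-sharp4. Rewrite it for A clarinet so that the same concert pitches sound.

Cb4 Gb4 Bb3 Db5 E4

First find concert pitch: the Eb alto saxophone sounds a major sixth below written, so F4 C5 E4 G5 A-sharp4 sounds Ab3 Eb4 G3 Bb4 C#4.
Then write for A clarinet: it sounds a minor third below written, so the part must be a minor third above concert.
Ab3 → Cb4
Eb4 → Gb4
G3 → Bb3
Bb4 → Db5
C#4 → E4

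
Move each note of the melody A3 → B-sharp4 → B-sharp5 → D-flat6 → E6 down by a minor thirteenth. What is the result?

A3 down a minor thirteenth is C#2.
B#4 down a minor thirteenth is D##3.
B#5: a thirteenth down reaches D, and 20 semitones makes it D##4.
A minor thirteenth down from Db6 gives F4.
A minor thirteenth down from E6 gives G#4.

C#2 D##3 D##4 F4 G#4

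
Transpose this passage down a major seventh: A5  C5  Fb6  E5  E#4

A5: a seventh down reaches B, and 11 semitones makes it Bb4.
C5 down a major seventh is Db4.
Fb6 down a major seventh is Gbb5.
E5 down a major seventh is F4.
A major seventh down from E#4 gives F#3.

Bb4 Db4 Gbb5 F4 F#3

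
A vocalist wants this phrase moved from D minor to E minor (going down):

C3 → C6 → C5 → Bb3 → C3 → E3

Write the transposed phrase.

D2 D5 D4 C3 D2 F#2

D minor to E minor down is a minor seventh, so every note moves down by that interval.
C3 to D2
C6 to D5
C5 to D4
Bb3 to C3
C3 to D2
E3 to F#2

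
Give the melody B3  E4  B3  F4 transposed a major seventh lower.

B3: a seventh down reaches C, and 11 semitones makes it C3.
E4: a seventh down reaches F, and 11 semitones makes it F3.
B3: a seventh down reaches C, and 11 semitones makes it C3.
F4: a seventh down reaches G, and 11 semitones makes it Gb3.

C3 F3 C3 Gb3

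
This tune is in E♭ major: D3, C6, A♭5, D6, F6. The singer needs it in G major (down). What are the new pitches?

From E♭ down to G is a minor sixth; apply that to each pitch.
D3 to F#2
C6 to E5
Ab5 to C5
D6 to F#5
F6 to A5

F#2 E5 C5 F#5 A5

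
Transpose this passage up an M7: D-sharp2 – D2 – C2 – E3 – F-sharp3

D#2 to C##3
D2 to C#3
C2 to B2
E3 to D#4
F#3 to E#4

C##3 C#3 B2 D#4 E#4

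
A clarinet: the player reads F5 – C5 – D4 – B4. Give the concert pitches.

D5 A4 B3 G#4

Written C4 on the A clarinet sounds as A3, a minor third lower; apply that shift to every note.
F5 to D5
C5 to A4
D4 to B3
B4 to G#4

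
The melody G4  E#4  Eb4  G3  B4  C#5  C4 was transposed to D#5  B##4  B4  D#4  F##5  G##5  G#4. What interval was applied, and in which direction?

up an augmented fifth

From G4 to D#5 is 5 letter names — a fifth of some quality.
G4 to D#5 is 8 semitones, which makes it an augmented fifth; the second version is higher, so the direction is up.
Checking another pair — C4 → G#4 — gives the same interval.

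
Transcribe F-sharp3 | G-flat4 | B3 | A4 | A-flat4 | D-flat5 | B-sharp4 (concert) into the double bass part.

F#4 Gb5 B4 A5 Ab5 Db6 B#5

The double bass sounds a perfect octave below written, so the written part must be a perfect octave above concert — transpose each note up.
F#3 becomes F#4
Gb4 becomes Gb5
B3 becomes B4
A4 becomes A5
Ab4 becomes Ab5
Db5 becomes Db6
B#4 becomes B#5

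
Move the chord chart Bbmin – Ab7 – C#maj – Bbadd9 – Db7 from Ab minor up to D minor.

Ab minor up to D minor is an augmented fourth; each chord root moves by that interval while the quality stays the same.
Bbmin: root Bb up an augmented fourth → E, giving Emin.
Ab7: root Ab up an augmented fourth → D, giving D7.
C#maj: root C# up an augmented fourth → F##, giving F##maj.
Bbadd9: root Bb up an augmented fourth → E, giving Eadd9.
Db7: root Db up an augmented fourth → G, giving G7.

Emin D7 F##maj Eadd9 G7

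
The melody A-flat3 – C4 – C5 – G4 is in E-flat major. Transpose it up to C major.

F4 A4 A5 E5

E-flat major to C major up is a major sixth, so every note moves up by that interval.
Ab3 to F4
C4 to A4
C5 to A5
G4 to E5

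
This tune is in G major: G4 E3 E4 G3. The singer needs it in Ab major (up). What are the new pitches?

From G up to Ab is a minor second; apply that to each pitch.
G4 becomes Ab4
E3 becomes F3
E4 becomes F4
G3 becomes Ab3

Ab4 F3 F4 Ab3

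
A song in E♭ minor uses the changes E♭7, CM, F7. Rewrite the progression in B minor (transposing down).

B7 G#M C#7

E♭ minor down to B minor is a diminished fourth; each chord root moves by that interval while the quality stays the same.
E♭7: root E♭ down a diminished fourth → B, giving B7.
CM: root C down a diminished fourth → G#, giving G#M.
F7: root F down a diminished fourth → C#, giving C#7.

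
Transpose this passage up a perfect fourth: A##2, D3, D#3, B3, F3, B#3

A##2 to D##3
D3 to G3
D#3 to G#3
B3 to E4
F3 to Bb3
B#3 to E#4

D##3 G3 G#3 E4 Bb3 E#4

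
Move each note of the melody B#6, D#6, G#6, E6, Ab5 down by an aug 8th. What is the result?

B5 D5 G5 Eb5 Abb4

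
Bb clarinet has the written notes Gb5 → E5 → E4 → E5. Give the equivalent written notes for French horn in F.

Cb6 A5 A4 A5

First find concert pitch: the Bb clarinet sounds a major second below written, so Gb5 E5 E4 E5 sounds Fb5 D5 D4 D5.
Then write for French horn in F: it sounds a perfect fifth below written, so the part must be a perfect fifth above concert.
Fb5 → Cb6
D5 → A5
D4 → A4
D5 → A5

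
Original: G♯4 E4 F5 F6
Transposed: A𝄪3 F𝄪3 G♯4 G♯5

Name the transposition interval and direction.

From G#4 to A##3 is 7 letter names — a seventh of some quality.
A##3 to G#4 is 9 semitones, which makes it a diminished seventh; the second version is lower, so the direction is down.
Checking another pair — F6 → G#5 — gives the same interval.

down a diminished seventh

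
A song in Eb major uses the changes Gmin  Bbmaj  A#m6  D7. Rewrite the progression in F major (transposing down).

Amin Cmaj B#m6 E7

Eb major down to F major is a minor seventh; each chord root moves by that interval while the quality stays the same.
Gmin: root G down a minor seventh → A, giving Amin.
Bbmaj: root Bb down a minor seventh → C, giving Cmaj.
A#m6: root A# down a minor seventh → B#, giving B#m6.
D7: root D down a minor seventh → E, giving E7.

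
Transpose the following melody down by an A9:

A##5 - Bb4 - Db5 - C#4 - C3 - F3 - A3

G#4 Abb3 Cbb4 Bb2 Bbb1 Ebb2 Gb2

A##5 -> G#4
Bb4 -> Abb3
Db5 -> Cbb4
C#4 -> Bb2
C3 -> Bbb1
F3 -> Ebb2
A3 -> Gb2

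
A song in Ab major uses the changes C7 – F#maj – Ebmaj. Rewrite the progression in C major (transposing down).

Ab major down to C major is a minor sixth; each chord root moves by that interval while the quality stays the same.
C7: root C down a minor sixth → E, giving E7.
F#maj: root F# down a minor sixth → A#, giving A#maj.
Ebmaj: root Eb down a minor sixth → G, giving Gmaj.

E7 A#maj Gmaj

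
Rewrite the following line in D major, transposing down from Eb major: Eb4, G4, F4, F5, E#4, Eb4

Eb major to D major down is a minor second, so every note moves down by that interval.
Eb4 becomes D4
G4 becomes F#4
F4 becomes E4
F5 becomes E5
E#4 becomes D##4
Eb4 becomes D4

D4 F#4 E4 E5 D##4 D4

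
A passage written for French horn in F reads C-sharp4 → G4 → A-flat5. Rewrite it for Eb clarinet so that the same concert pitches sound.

First find concert pitch: the French horn in F sounds a perfect fifth below written, so C-sharp4 G4 A-flat5 sounds F#3 C4 Db5.
Then write for Eb clarinet: it sounds a minor third above written, so the part must be a minor third below concert.
F#3 → D#3
C4 → A3
Db5 → Bb4

D#3 A3 Bb4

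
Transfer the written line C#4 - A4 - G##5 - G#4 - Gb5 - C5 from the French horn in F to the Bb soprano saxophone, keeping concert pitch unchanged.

First find concert pitch: the French horn in F sounds a perfect fifth below written, so C#4 A4 G##5 G#4 Gb5 C5 sounds F#3 D4 C##5 C#4 Cb5 F4.
Then write for Bb soprano saxophone: it sounds a major second below written, so the part must be a major second above concert.
F#3 → G#3
D4 → E4
C##5 → D##5
C#4 → D#4
Cb5 → Db5
F4 → G4

G#3 E4 D##5 D#4 Db5 G4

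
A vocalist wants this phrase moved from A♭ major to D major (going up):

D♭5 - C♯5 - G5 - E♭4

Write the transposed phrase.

From A♭ up to D is an augmented fourth; apply that to each pitch.
Db5 becomes G5
C#5 becomes F##5
G5 becomes C#6
Eb4 becomes A4

G5 F##5 C#6 A4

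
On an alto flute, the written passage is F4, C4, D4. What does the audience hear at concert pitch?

C4 G3 A3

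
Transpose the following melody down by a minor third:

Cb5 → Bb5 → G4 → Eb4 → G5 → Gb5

Ab4 G5 E4 C4 E5 Eb5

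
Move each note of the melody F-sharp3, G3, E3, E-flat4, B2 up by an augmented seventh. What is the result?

F#3 → E##4
G3 → F##4
E3 → D##4
Eb4 → D#5
B2 → A##3

E##4 F##4 D##4 D#5 A##3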